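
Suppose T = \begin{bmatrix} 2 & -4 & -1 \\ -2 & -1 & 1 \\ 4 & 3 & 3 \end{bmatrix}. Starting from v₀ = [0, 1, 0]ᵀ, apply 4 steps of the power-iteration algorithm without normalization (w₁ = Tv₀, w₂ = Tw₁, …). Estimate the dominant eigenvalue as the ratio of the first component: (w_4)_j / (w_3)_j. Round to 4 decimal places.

w1 = Tv₀ = (-4, -1, 3)
w2 = Tw1 = (-7, 12, -10)
w3 = Tw2 = (-52, -8, -22)
w4 = Tw3 = (-50, 90, -298)
Ratio at component: -50 / -52 = 0.9615

0.9615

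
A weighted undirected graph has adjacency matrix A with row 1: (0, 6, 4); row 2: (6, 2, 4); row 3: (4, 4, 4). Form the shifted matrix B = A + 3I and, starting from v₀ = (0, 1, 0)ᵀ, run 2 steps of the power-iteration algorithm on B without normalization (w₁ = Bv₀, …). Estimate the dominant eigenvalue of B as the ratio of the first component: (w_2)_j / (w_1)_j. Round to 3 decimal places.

μ ≈ 10.667

B = A + 3I has rows (3, 6, 4); (6, 5, 4); (4, 4, 7)
w1 = Bv₀ = (6, 5, 4)
w2 = Bw1 = (64, 77, 72)
Ratio: 64/6 = 10.667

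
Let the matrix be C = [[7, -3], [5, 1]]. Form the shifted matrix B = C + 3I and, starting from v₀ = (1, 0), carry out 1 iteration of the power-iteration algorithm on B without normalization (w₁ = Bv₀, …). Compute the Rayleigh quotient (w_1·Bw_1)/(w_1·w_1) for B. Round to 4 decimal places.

9.6000

B = C + 3I has rows (10, -3); (5, 4)
w1 = Bv₀ = (10·1 + (-3)·0; 5·1 + 4·0) = (10, 5)
Bw1 = (85, 70)
w1·Bw1 = 1200; w1·w1 = 125; μ ≈ 1200/125 = 9.6000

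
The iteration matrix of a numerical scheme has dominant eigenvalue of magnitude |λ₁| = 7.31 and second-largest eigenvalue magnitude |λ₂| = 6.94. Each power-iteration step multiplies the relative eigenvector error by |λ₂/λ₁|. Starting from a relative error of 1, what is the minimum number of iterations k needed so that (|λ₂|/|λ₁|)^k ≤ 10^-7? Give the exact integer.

|λ₂/λ₁| = 6.94/7.31 = 0.94938
Need k ≥ ln(10^-7) / ln(0.94938) = -16.1181 / -0.0519 ≈ 310.312
Smallest integer k satisfying the bound: 311

311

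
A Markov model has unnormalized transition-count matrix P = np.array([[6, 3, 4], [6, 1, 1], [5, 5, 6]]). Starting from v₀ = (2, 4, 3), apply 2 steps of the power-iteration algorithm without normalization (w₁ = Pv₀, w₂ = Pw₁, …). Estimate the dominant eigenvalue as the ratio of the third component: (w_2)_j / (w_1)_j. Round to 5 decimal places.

w1 = Pv₀ = (36, 19, 48)
w2 = Pw1 = (465, 283, 563)
Ratio at component: 563 / 48 = 11.72917

11.72917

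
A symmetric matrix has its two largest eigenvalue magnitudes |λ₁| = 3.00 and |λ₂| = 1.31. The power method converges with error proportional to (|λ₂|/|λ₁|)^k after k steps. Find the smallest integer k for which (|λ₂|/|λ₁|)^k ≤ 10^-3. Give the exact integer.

9

|λ₂/λ₁| = 1.31/3.00 = 0.43667
Need k ≥ ln(10^-3) / ln(0.43667) = -6.9078 / -0.8286 ≈ 8.337
Smallest integer k satisfying the bound: 9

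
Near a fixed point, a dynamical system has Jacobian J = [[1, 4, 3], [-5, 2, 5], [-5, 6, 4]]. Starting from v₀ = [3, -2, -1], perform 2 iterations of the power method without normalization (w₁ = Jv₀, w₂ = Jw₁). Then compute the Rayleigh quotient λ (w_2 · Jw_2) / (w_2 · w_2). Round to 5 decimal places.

w1 = Jv₀ = (1·3 + 4·(-2) + 3·(-1); (-5)·3 + 2·(-2) + 5·(-1); (-5)·3 + 6·(-2) + 4·(-1)) = (-8, -24, -31)
w2 = Jw1 = (1·(-8) + 4·(-24) + 3·(-31); (-5)·(-8) + 2·(-24) + 5·(-31); (-5)·(-8) + 6·(-24) + 4·(-31)) = (-197, -163, -228)
Jw2 = (-1533, -481, -905)
w2·Jw2 = (-197)·(-1533) + (-163)·(-481) + (-228)·(-905) = 586744; w2·w2 = (-197)·(-197) + (-163)·(-163) + (-228)·(-228) = 117362
λ ≈ 586744/117362 = 4.99944

4.99944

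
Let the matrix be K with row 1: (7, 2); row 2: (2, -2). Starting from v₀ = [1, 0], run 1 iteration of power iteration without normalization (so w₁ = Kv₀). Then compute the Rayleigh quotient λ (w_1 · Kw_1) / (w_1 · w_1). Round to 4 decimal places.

w1 = Kv₀ = (7·1 + 2·0; 2·1 + (-2)·0) = (7, 2)
Kw1 = (53, 10)
w1·Kw1 = 7·53 + 2·10 = 391; w1·w1 = 7·7 + 2·2 = 53
λ ≈ 391/53 = 7.3774

7.3774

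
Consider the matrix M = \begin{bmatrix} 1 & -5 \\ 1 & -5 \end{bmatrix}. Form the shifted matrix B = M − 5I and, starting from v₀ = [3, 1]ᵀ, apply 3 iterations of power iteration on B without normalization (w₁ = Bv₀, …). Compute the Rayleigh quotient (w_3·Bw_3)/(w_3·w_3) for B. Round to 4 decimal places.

B = M − 5I has rows (-4, -5); (1, -10)
w1 = Bv₀ = (-17, -7)
w2 = Bw1 = (103, 53)
w3 = Bw2 = (-677, -427)
Bw3 = (4843, 3593)
w3·Bw3 = -4812922; w3·w3 = 640658; μ ≈ -4812922/640658 = -7.5125

μ ≈ -7.5125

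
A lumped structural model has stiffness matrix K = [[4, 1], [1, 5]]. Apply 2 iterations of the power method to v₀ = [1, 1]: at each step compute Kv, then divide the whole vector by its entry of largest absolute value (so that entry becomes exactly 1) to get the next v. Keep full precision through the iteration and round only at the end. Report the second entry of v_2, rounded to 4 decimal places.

Kv0 = (5.00000, 6.00000); divide by 6.00000 → v1 = (0.83333, 1.00000)
Kv1 = (4.33333, 5.83333); divide by 5.83333 → v2 = (0.74286, 1.00000)
Requested entry of v2: 35/35 = 1.0000

1.0000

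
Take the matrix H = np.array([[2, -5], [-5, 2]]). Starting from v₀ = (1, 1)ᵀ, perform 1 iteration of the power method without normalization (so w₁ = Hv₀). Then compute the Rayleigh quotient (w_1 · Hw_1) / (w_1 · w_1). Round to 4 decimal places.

w1 = Hv₀ = (2·1 + (-5)·1; (-5)·1 + 2·1) = (-3, -3)
Hw1 = (9, 9)
w1·Hw1 = (-3)·9 + (-3)·9 = -54; w1·w1 = (-3)·(-3) + (-3)·(-3) = 18
λ ≈ -54/18 = -3.0000

-3.0000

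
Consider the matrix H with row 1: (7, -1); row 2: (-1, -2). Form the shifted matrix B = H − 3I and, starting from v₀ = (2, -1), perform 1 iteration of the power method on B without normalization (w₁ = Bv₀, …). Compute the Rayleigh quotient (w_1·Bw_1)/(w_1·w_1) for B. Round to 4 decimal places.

μ ≈ 2.5000

B = H − 3I has rows (4, -1); (-1, -5)
w1 = Bv₀ = (9, 3)
Bw1 = (33, -24)
w1·Bw1 = 225; w1·w1 = 90; μ ≈ 225/90 = 2.5000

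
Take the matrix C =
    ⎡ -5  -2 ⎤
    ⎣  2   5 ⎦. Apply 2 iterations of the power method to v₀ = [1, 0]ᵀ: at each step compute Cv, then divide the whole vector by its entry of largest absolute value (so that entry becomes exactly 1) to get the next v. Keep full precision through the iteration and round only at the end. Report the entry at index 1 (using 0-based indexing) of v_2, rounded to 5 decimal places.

Cv0 = (-5.000000, 2.000000); divide by -5.000000 → v1 = (1.000000, -0.400000)
Cv1 = (-4.200000, 0.000000); divide by -4.200000 → v2 = (1.000000, 0.000000)
Requested entry of v2: 0/21 = 0.00000

0.00000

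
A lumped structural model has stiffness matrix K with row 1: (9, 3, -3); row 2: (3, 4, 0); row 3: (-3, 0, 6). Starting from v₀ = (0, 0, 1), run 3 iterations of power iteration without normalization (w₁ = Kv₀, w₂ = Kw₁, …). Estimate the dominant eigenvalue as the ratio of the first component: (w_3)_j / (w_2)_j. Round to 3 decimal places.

w1 = Kv₀ = (9·0 + 3·0 + (-3)·1; 3·0 + 4·0 + 0·1; (-3)·0 + 0·0 + 6·1) = (-3, 0, 6)
w2 = Kw1 = (9·(-3) + 3·0 + (-3)·6; 3·(-3) + 4·0 + 0·6; (-3)·(-3) + 0·0 + 6·6) = (-45, -9, 45)
w3 = Kw2 = (-567, -171, 405)
Ratio at component: -567 / -45 = 12.600

12.600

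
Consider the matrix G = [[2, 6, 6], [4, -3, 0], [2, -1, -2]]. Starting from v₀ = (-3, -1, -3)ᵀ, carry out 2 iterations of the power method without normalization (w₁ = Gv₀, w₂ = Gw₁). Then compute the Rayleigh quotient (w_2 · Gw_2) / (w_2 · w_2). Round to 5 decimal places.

w1 = Gv₀ = (2·(-3) + 6·(-1) + 6·(-3); 4·(-3) + (-3)·(-1) + 0·(-3); 2·(-3) + (-1)·(-1) + (-2)·(-3)) = (-30, -9, 1)
w2 = Gw1 = (2·(-30) + 6·(-9) + 6·1; 4·(-30) + (-3)·(-9) + 0·1; 2·(-30) + (-1)·(-9) + (-2)·1) = (-108, -93, -53)
Gw2 = (-1092, -153, -17)
w2·Gw2 = (-108)·(-1092) + (-93)·(-153) + (-53)·(-17) = 133066; w2·w2 = (-108)·(-108) + (-93)·(-93) + (-53)·(-53) = 23122
λ ≈ 133066/23122 = 5.75495

λ ≈ 5.75495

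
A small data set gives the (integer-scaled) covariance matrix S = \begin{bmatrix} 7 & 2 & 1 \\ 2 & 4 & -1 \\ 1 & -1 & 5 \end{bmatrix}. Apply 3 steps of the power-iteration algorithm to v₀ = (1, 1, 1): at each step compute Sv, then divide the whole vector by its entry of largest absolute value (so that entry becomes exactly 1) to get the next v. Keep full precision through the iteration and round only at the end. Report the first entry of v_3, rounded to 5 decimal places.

1.00000

Sv0 = (10.000000, 5.000000, 5.000000); divide by 10.000000 → v1 = (1.000000, 0.500000, 0.500000)
Sv1 = (8.500000, 3.500000, 3.000000); divide by 8.500000 → v2 = (1.000000, 0.411765, 0.352941)
Sv2 = (8.176471, 3.294118, 2.352941); divide by 8.176471 → v3 = (1.000000, 0.402878, 0.287770)
Requested entry of v3: 695/695 = 1.00000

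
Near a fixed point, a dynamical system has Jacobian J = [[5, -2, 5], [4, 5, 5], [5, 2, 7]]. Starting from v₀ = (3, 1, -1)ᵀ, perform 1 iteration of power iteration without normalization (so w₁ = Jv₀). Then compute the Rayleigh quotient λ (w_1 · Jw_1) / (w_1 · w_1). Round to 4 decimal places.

λ ≈ 11.5974

w1 = Jv₀ = (5·3 + (-2)·1 + 5·(-1); 4·3 + 5·1 + 5·(-1); 5·3 + 2·1 + 7·(-1)) = (8, 12, 10)
Jw1 = (66, 142, 134)
w1·Jw1 = 8·66 + 12·142 + 10·134 = 3572; w1·w1 = 8·8 + 12·12 + 10·10 = 308
λ ≈ 3572/308 = 11.5974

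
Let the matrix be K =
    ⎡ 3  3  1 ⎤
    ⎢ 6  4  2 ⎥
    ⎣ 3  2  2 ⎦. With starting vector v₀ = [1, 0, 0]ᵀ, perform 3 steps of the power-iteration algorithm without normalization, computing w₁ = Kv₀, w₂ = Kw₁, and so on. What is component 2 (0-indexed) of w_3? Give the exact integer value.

w1 = Kv₀ = (3·1 + 3·0 + 1·0; 6·1 + 4·0 + 2·0; 3·1 + 2·0 + 2·0) = (3, 6, 3)
w2 = Kw1 = (3·3 + 3·6 + 1·3; 6·3 + 4·6 + 2·3; 3·3 + 2·6 + 2·3) = (30, 48, 27)
w3 = Kw2 = (261, 426, 240)
The requested component of w3 is 240.

240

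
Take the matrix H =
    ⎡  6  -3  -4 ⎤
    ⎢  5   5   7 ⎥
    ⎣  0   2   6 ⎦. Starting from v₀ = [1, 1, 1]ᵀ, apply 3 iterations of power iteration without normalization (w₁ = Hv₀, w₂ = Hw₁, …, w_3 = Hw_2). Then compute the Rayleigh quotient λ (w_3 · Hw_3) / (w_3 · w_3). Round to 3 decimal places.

w1 = Hv₀ = (6·1 + (-3)·1 + (-4)·1; 5·1 + 5·1 + 7·1; 0·1 + 2·1 + 6·1) = (-1, 17, 8)
w2 = Hw1 = (6·(-1) + (-3)·17 + (-4)·8; 5·(-1) + 5·17 + 7·8; 0·(-1) + 2·17 + 6·8) = (-89, 136, 82)
w3 = Hw2 = (-1270, 809, 764)
Hw3 = (-13103, 3043, 6202)
w3·Hw3 = (-1270)·(-13103) + 809·3043 + 764·6202 = 23840925; w3·w3 = (-1270)·(-1270) + 809·809 + 764·764 = 2851077
λ ≈ 23840925/2851077 = 8.362

8.362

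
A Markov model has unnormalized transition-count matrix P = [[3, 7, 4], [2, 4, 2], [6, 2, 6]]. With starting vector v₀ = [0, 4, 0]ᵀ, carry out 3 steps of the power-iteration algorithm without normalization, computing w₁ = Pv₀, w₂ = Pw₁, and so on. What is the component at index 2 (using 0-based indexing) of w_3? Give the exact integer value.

w1 = Pv₀ = (3·0 + 7·4 + 4·0; 2·0 + 4·4 + 2·0; 6·0 + 2·4 + 6·0) = (28, 16, 8)
w2 = Pw1 = (3·28 + 7·16 + 4·8; 2·28 + 4·16 + 2·8; 6·28 + 2·16 + 6·8) = (228, 136, 248)
w3 = Pw2 = (2628, 1496, 3128)
The requested component of w3 is 3128.

3128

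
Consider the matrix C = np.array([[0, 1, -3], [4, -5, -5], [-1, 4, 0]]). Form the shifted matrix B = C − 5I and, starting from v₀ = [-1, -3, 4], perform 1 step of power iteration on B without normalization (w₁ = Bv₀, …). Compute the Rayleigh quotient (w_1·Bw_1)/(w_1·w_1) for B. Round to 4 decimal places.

B = C − 5I has rows (-5, 1, -3); (4, -10, -5); (-1, 4, -5)
w1 = Bv₀ = ((-5)·(-1) + 1·(-3) + (-3)·4; 4·(-1) + (-10)·(-3) + (-5)·4; (-1)·(-1) + 4·(-3) + (-5)·4) = (-10, 6, -31)
Bw1 = (149, 55, 189)
w1·Bw1 = -7019; w1·w1 = 1097; μ ≈ -7019/1097 = -6.3984

μ ≈ -6.3984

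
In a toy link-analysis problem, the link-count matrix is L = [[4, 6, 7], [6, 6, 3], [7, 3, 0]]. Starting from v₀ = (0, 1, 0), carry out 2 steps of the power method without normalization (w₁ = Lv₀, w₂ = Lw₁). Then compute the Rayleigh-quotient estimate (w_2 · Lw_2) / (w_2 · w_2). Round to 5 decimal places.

λ ≈ 14.44456

w1 = Lv₀ = (4·0 + 6·1 + 7·0; 6·0 + 6·1 + 3·0; 7·0 + 3·1 + 0·0) = (6, 6, 3)
w2 = Lw1 = (4·6 + 6·6 + 7·3; 6·6 + 6·6 + 3·3; 7·6 + 3·6 + 0·3) = (81, 81, 60)
Lw2 = (1230, 1152, 810)
w2·Lw2 = 81·1230 + 81·1152 + 60·810 = 241542; w2·w2 = 81·81 + 81·81 + 60·60 = 16722
λ ≈ 241542/16722 = 14.44456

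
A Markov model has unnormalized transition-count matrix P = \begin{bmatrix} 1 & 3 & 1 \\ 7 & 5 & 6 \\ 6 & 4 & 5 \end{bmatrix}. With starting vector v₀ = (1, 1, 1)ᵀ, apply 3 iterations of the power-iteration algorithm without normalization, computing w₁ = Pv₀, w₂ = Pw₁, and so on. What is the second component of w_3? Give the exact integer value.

2655

w1 = Pv₀ = (1·1 + 3·1 + 1·1; 7·1 + 5·1 + 6·1; 6·1 + 4·1 + 5·1) = (5, 18, 15)
w2 = Pw1 = (1·5 + 3·18 + 1·15; 7·5 + 5·18 + 6·15; 6·5 + 4·18 + 5·15) = (74, 215, 177)
w3 = Pw2 = (896, 2655, 2189)
The requested component of w3 is 2655.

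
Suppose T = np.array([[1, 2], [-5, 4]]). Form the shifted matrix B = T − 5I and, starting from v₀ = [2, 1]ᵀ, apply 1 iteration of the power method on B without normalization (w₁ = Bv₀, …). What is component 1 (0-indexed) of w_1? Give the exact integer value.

B = T − 5I has rows (-4, 2); (-5, -1)
w1 = Bv₀ = ((-4)·2 + 2·1; (-5)·2 + (-1)·1) = (-6, -11)
Requested component of w1: -11

-11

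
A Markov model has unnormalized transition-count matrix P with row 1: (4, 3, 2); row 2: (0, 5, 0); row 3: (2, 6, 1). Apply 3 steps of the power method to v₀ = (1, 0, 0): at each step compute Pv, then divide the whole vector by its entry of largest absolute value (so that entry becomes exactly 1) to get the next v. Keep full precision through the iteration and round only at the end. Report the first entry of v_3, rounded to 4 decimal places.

1.0000

Pv0 = (4.00000, 0.00000, 2.00000); divide by 4.00000 → v1 = (1.00000, 0.00000, 0.50000)
Pv1 = (5.00000, 0.00000, 2.50000); divide by 5.00000 → v2 = (1.00000, 0.00000, 0.50000)
Pv2 = (5.00000, 0.00000, 2.50000); divide by 5.00000 → v3 = (1.00000, 0.00000, 0.50000)
Requested entry of v3: 100/100 = 1.0000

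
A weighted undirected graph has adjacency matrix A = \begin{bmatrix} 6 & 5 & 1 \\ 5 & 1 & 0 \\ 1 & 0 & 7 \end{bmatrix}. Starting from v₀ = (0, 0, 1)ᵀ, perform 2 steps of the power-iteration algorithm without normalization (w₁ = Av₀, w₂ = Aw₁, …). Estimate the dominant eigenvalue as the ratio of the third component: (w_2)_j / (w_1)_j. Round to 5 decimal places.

7.14286

w1 = Av₀ = (1, 0, 7)
w2 = Aw1 = (13, 5, 50)
Ratio at component: 50 / 7 = 7.14286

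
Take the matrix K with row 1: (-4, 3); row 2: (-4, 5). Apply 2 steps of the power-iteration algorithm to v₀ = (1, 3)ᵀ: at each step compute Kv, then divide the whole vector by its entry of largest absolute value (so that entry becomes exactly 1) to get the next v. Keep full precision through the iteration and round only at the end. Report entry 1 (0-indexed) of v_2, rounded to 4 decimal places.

Kv0 = (5.00000, 11.00000); divide by 11.00000 → v1 = (0.45455, 1.00000)
Kv1 = (1.18182, 3.18182); divide by 3.18182 → v2 = (0.37143, 1.00000)
Requested entry of v2: 35/35 = 1.0000

1.0000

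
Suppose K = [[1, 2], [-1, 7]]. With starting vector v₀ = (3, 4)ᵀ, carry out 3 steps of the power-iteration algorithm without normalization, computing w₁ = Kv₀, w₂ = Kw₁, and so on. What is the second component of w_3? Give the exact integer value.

1087

w1 = Kv₀ = (11, 25)
w2 = Kw1 = (61, 164)
w3 = Kw2 = (389, 1087)
The requested component of w3 is 1087.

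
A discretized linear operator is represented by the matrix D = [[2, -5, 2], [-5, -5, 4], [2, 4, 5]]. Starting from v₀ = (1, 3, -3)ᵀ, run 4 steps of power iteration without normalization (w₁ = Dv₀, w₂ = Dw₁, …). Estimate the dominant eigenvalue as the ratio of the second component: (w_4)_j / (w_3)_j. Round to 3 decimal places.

w1 = Dv₀ = (2·1 + (-5)·3 + 2·(-3); (-5)·1 + (-5)·3 + 4·(-3); 2·1 + 4·3 + 5·(-3)) = (-19, -32, -1)
w2 = Dw1 = (2·(-19) + (-5)·(-32) + 2·(-1); (-5)·(-19) + (-5)·(-32) + 4·(-1); 2·(-19) + 4·(-32) + 5·(-1)) = (120, 251, -171)
w3 = Dw2 = (-1357, -2539, 389)
w4 = Dw3 = (10759, 21036, -10925)
Ratio at component: 21036 / -2539 = -8.285

-8.285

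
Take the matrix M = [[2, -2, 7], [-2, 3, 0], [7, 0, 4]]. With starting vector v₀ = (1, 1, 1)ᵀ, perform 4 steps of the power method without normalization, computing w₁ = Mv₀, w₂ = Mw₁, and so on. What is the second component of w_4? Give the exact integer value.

-2335

w1 = Mv₀ = (2·1 + (-2)·1 + 7·1; (-2)·1 + 3·1 + 0·1; 7·1 + 0·1 + 4·1) = (7, 1, 11)
w2 = Mw1 = (2·7 + (-2)·1 + 7·11; (-2)·7 + 3·1 + 0·11; 7·7 + 0·1 + 4·11) = (89, -11, 93)
w3 = Mw2 = (851, -211, 995)
w4 = Mw3 = (9089, -2335, 9937)
The requested component of w4 is -2335.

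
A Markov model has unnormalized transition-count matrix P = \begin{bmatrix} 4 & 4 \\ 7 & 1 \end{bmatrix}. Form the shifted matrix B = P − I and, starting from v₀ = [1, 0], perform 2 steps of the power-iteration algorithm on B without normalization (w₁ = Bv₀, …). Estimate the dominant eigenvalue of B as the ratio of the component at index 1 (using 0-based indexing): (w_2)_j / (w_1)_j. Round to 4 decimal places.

3.0000

B = P − I has rows (3, 4); (7, 0)
w1 = Bv₀ = (3·1 + 4·0; 7·1 + 0·0) = (3, 7)
w2 = Bw1 = (3·3 + 4·7; 7·3 + 0·7) = (37, 21)
Ratio: 21/7 = 3.0000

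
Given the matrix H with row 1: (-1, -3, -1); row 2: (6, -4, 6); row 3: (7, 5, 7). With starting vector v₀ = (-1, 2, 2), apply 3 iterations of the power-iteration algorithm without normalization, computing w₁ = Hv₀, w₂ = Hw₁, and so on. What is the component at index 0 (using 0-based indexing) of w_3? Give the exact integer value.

-260

w1 = Hv₀ = ((-1)·(-1) + (-3)·2 + (-1)·2; 6·(-1) + (-4)·2 + 6·2; 7·(-1) + 5·2 + 7·2) = (-7, -2, 17)
w2 = Hw1 = ((-1)·(-7) + (-3)·(-2) + (-1)·17; 6·(-7) + (-4)·(-2) + 6·17; 7·(-7) + 5·(-2) + 7·17) = (-4, 68, 60)
w3 = Hw2 = (-260, 64, 732)
The requested component of w3 is -260.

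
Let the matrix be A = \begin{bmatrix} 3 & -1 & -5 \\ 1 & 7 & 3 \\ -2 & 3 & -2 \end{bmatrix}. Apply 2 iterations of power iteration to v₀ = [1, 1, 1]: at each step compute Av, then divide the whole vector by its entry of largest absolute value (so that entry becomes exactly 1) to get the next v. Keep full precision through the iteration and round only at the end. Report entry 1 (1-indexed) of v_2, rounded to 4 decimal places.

Av0 = (-3.00000, 11.00000, -1.00000); divide by 11.00000 → v1 = (-0.27273, 1.00000, -0.09091)
Av1 = (-1.36364, 6.45455, 3.72727); divide by 6.45455 → v2 = (-0.21127, 1.00000, 0.57746)
Requested entry of v2: -15/71 = -0.2113

-0.2113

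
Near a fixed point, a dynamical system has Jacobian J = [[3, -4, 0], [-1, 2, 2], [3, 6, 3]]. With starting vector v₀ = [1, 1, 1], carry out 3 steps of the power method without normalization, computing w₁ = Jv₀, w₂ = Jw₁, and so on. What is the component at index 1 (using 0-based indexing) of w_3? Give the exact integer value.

w1 = Jv₀ = (3·1 + (-4)·1 + 0·1; (-1)·1 + 2·1 + 2·1; 3·1 + 6·1 + 3·1) = (-1, 3, 12)
w2 = Jw1 = (3·(-1) + (-4)·3 + 0·12; (-1)·(-1) + 2·3 + 2·12; 3·(-1) + 6·3 + 3·12) = (-15, 31, 51)
w3 = Jw2 = (-169, 179, 294)
The requested component of w3 is 179.

179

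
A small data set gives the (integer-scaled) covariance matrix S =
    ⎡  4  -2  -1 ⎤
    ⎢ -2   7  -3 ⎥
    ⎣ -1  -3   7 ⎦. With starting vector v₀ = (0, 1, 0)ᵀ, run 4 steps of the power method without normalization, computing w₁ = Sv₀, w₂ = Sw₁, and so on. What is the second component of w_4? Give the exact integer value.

5805

w1 = Sv₀ = (-2, 7, -3)
w2 = Sw1 = (-19, 62, -40)
w3 = Sw2 = (-160, 592, -447)
w4 = Sw3 = (-1377, 5805, -4745)
The requested component of w4 is 5805.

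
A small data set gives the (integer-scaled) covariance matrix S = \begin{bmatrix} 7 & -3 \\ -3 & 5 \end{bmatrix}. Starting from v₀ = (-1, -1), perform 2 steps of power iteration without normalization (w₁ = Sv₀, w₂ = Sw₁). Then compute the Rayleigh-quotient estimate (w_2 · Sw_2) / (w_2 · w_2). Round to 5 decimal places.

λ ≈ 7.52459

w1 = Sv₀ = (-4, -2)
w2 = Sw1 = (-22, 2)
Sw2 = (-160, 76)
w2·Sw2 = (-22)·(-160) + 2·76 = 3672; w2·w2 = (-22)·(-22) + 2·2 = 488
λ ≈ 3672/488 = 7.52459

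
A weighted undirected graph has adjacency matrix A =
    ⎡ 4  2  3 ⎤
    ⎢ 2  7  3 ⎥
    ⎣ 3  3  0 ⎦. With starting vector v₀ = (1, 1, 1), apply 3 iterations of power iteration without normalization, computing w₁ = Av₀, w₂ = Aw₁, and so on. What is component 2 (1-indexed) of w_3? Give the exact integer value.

1185

w1 = Av₀ = (4·1 + 2·1 + 3·1; 2·1 + 7·1 + 3·1; 3·1 + 3·1 + 0·1) = (9, 12, 6)
w2 = Aw1 = (4·9 + 2·12 + 3·6; 2·9 + 7·12 + 3·6; 3·9 + 3·12 + 0·6) = (78, 120, 63)
w3 = Aw2 = (741, 1185, 594)
The requested component of w3 is 1185.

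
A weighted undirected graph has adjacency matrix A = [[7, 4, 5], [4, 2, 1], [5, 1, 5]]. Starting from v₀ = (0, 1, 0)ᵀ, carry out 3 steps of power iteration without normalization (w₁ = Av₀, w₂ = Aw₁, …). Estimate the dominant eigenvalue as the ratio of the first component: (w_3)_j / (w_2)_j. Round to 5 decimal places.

w1 = Av₀ = (4, 2, 1)
w2 = Aw1 = (41, 21, 27)
w3 = Aw2 = (506, 233, 361)
Ratio at component: 506 / 41 = 12.34146

12.34146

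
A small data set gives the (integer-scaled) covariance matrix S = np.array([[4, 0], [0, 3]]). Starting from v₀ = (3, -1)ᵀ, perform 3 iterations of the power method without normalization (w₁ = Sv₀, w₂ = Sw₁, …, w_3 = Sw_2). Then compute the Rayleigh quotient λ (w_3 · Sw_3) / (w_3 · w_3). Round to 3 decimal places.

w1 = Sv₀ = (12, -3)
w2 = Sw1 = (48, -9)
w3 = Sw2 = (192, -27)
Sw3 = (768, -81)
w3·Sw3 = 192·768 + (-27)·(-81) = 149643; w3·w3 = 192·192 + (-27)·(-27) = 37593
λ ≈ 149643/37593 = 3.981

λ ≈ 3.981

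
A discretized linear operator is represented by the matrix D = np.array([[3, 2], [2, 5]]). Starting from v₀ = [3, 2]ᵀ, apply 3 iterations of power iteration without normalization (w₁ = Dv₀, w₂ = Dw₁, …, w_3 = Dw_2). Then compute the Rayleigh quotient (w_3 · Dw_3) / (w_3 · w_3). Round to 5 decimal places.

w1 = Dv₀ = (3·3 + 2·2; 2·3 + 5·2) = (13, 16)
w2 = Dw1 = (3·13 + 2·16; 2·13 + 5·16) = (71, 106)
w3 = Dw2 = (425, 672)
Dw3 = (2619, 4210)
w3·Dw3 = 425·2619 + 672·4210 = 3942195; w3·w3 = 425·425 + 672·672 = 632209
λ ≈ 3942195/632209 = 6.23559

λ ≈ 6.23559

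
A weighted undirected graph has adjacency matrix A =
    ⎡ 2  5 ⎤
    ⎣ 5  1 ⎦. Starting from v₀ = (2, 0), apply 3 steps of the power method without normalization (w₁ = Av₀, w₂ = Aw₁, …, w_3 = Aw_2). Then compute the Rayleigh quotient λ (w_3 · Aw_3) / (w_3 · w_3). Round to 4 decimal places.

λ ≈ 6.3244

w1 = Av₀ = (2·2 + 5·0; 5·2 + 1·0) = (4, 10)
w2 = Aw1 = (2·4 + 5·10; 5·4 + 1·10) = (58, 30)
w3 = Aw2 = (266, 320)
Aw3 = (2132, 1650)
w3·Aw3 = 266·2132 + 320·1650 = 1095112; w3·w3 = 266·266 + 320·320 = 173156
λ ≈ 1095112/173156 = 6.3244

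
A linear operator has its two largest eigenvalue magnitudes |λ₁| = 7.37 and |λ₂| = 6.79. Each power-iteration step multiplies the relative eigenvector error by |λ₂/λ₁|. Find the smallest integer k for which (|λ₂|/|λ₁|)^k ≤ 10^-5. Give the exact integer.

|λ₂/λ₁| = 6.79/7.37 = 0.92130
Need k ≥ ln(10^-5) / ln(0.92130) = -11.5129 / -0.0820 ≈ 140.458
Smallest integer k satisfying the bound: 141

141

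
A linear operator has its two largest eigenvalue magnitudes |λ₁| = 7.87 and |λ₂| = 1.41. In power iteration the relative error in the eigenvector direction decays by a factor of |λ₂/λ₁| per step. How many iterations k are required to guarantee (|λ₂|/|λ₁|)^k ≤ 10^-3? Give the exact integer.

5

|λ₂/λ₁| = 1.41/7.87 = 0.17916
Need k ≥ ln(10^-3) / ln(0.17916) = -6.9078 / -1.7195 ≈ 4.017
Smallest integer k satisfying the bound: 5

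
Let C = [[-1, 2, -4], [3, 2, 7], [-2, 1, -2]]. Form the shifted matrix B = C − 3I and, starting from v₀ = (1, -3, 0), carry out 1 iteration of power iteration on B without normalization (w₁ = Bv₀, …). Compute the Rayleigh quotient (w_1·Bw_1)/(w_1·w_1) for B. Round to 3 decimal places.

μ ≈ -8.702

B = C − 3I has rows (-4, 2, -4); (3, -1, 7); (-2, 1, -5)
w1 = Bv₀ = ((-4)·1 + 2·(-3) + (-4)·0; 3·1 + (-1)·(-3) + 7·0; (-2)·1 + 1·(-3) + (-5)·0) = (-10, 6, -5)
Bw1 = (72, -71, 51)
w1·Bw1 = -1401; w1·w1 = 161; μ ≈ -1401/161 = -8.702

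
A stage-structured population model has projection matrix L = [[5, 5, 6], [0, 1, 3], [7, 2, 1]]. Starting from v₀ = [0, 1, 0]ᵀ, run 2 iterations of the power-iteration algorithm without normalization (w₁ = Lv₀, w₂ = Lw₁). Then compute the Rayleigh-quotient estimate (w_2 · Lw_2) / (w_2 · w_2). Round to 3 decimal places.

λ ≈ 10.354

w1 = Lv₀ = (5, 1, 2)
w2 = Lw1 = (42, 7, 39)
Lw2 = (479, 124, 347)
w2·Lw2 = 42·479 + 7·124 + 39·347 = 34519; w2·w2 = 42·42 + 7·7 + 39·39 = 3334
λ ≈ 34519/3334 = 10.354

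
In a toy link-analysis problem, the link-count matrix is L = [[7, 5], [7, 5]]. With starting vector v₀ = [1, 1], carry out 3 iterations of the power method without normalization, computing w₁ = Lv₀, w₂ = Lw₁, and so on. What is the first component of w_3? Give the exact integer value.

w1 = Lv₀ = (7·1 + 5·1; 7·1 + 5·1) = (12, 12)
w2 = Lw1 = (7·12 + 5·12; 7·12 + 5·12) = (144, 144)
w3 = Lw2 = (1728, 1728)
The requested component of w3 is 1728.

1728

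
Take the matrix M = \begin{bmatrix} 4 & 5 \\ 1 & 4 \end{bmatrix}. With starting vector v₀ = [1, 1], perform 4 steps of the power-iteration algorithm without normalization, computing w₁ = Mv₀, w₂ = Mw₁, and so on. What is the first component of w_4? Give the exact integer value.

2441

w1 = Mv₀ = (4·1 + 5·1; 1·1 + 4·1) = (9, 5)
w2 = Mw1 = (4·9 + 5·5; 1·9 + 4·5) = (61, 29)
w3 = Mw2 = (389, 177)
w4 = Mw3 = (2441, 1097)
The requested component of w4 is 2441.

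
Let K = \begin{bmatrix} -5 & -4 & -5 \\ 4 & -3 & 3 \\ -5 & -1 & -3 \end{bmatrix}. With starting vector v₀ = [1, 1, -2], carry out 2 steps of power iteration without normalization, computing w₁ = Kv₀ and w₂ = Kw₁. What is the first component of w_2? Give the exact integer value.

15

w1 = Kv₀ = (1, -5, 0)
w2 = Kw1 = (15, 19, 0)
The requested component of w2 is 15.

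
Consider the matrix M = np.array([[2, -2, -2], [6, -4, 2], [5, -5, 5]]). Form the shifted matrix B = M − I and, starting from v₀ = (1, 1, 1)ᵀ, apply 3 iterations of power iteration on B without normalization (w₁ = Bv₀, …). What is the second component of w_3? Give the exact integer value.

-5

B = M − I has rows (1, -2, -2); (6, -5, 2); (5, -5, 4)
w1 = Bv₀ = (1·1 + (-2)·1 + (-2)·1; 6·1 + (-5)·1 + 2·1; 5·1 + (-5)·1 + 4·1) = (-3, 3, 4)
w2 = Bw1 = (1·(-3) + (-2)·3 + (-2)·4; 6·(-3) + (-5)·3 + 2·4; 5·(-3) + (-5)·3 + 4·4) = (-17, -25, -14)
w3 = Bw2 = (61, -5, -16)
Requested component of w3: -5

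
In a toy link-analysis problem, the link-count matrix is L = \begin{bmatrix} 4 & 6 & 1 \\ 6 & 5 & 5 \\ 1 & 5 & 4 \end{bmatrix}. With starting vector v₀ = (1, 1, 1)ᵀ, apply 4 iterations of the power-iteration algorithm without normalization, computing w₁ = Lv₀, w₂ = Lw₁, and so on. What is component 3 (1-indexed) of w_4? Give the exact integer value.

21198

w1 = Lv₀ = (11, 16, 10)
w2 = Lw1 = (150, 196, 131)
w3 = Lw2 = (1907, 2535, 1654)
w4 = Lw3 = (24492, 32387, 21198)
The requested component of w4 is 21198.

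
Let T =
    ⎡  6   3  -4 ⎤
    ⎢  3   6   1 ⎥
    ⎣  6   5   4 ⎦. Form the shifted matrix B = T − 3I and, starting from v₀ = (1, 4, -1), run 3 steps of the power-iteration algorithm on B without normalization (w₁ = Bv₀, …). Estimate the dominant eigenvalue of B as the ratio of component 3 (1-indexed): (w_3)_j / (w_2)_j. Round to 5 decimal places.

3.93780

B = T − 3I has rows (3, 3, -4); (3, 3, 1); (6, 5, 1)
w1 = Bv₀ = (3·1 + 3·4 + (-4)·(-1); 3·1 + 3·4 + 1·(-1); 6·1 + 5·4 + 1·(-1)) = (19, 14, 25)
w2 = Bw1 = (3·19 + 3·14 + (-4)·25; 3·19 + 3·14 + 1·25; 6·19 + 5·14 + 1·25) = (-1, 124, 209)
w3 = Bw2 = (-467, 578, 823)
Ratio: 823/209 = 3.93780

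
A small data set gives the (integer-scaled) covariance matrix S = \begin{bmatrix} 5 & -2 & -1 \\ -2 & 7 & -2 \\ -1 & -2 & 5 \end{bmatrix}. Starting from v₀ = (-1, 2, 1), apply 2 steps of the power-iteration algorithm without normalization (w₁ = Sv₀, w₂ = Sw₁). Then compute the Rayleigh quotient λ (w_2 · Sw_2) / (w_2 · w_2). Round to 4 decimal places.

w1 = Sv₀ = (5·(-1) + (-2)·2 + (-1)·1; (-2)·(-1) + 7·2 + (-2)·1; (-1)·(-1) + (-2)·2 + 5·1) = (-10, 14, 2)
w2 = Sw1 = (5·(-10) + (-2)·14 + (-1)·2; (-2)·(-10) + 7·14 + (-2)·2; (-1)·(-10) + (-2)·14 + 5·2) = (-80, 114, -8)
Sw2 = (-620, 974, -188)
w2·Sw2 = (-80)·(-620) + 114·974 + (-8)·(-188) = 162140; w2·w2 = (-80)·(-80) + 114·114 + (-8)·(-8) = 19460
λ ≈ 162140/19460 = 8.3320

8.3320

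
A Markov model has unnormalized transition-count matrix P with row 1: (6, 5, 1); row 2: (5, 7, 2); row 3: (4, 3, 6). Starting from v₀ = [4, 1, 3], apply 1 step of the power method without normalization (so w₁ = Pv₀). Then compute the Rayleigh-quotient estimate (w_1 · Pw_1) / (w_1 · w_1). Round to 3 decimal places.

w1 = Pv₀ = (32, 33, 37)
Pw1 = (394, 465, 449)
w1·Pw1 = 32·394 + 33·465 + 37·449 = 44566; w1·w1 = 32·32 + 33·33 + 37·37 = 3482
λ ≈ 44566/3482 = 12.799

λ ≈ 12.799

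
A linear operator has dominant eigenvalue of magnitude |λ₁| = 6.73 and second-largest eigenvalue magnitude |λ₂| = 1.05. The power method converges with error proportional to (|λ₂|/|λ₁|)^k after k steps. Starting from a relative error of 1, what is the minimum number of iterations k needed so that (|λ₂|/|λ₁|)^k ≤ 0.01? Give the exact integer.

|λ₂/λ₁| = 1.05/6.73 = 0.15602
Need k ≥ ln(0.01) / ln(0.15602) = -4.6052 / -1.8578 ≈ 2.479
Smallest integer k satisfying the bound: 3

3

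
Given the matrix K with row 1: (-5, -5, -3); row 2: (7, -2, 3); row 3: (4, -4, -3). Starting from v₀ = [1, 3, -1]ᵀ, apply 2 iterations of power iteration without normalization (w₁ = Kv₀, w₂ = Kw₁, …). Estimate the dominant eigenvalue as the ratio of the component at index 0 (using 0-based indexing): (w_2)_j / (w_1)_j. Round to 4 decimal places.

w1 = Kv₀ = ((-5)·1 + (-5)·3 + (-3)·(-1); 7·1 + (-2)·3 + 3·(-1); 4·1 + (-4)·3 + (-3)·(-1)) = (-17, -2, -5)
w2 = Kw1 = ((-5)·(-17) + (-5)·(-2) + (-3)·(-5); 7·(-17) + (-2)·(-2) + 3·(-5); 4·(-17) + (-4)·(-2) + (-3)·(-5)) = (110, -130, -45)
Ratio at component: 110 / -17 = -6.4706

λ ≈ -6.4706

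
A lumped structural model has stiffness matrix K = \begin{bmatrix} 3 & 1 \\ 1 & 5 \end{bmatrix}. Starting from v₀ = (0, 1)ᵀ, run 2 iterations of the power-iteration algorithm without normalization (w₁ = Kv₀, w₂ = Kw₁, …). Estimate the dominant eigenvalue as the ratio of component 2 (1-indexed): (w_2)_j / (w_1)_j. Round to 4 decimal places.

w1 = Kv₀ = (3·0 + 1·1; 1·0 + 5·1) = (1, 5)
w2 = Kw1 = (3·1 + 1·5; 1·1 + 5·5) = (8, 26)
Ratio at component: 26 / 5 = 5.2000

λ ≈ 5.2000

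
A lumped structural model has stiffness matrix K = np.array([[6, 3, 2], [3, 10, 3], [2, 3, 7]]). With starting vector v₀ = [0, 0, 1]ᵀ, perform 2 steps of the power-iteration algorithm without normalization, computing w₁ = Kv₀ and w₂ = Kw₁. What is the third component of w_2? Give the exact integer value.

w1 = Kv₀ = (2, 3, 7)
w2 = Kw1 = (35, 57, 62)
The requested component of w2 is 62.

62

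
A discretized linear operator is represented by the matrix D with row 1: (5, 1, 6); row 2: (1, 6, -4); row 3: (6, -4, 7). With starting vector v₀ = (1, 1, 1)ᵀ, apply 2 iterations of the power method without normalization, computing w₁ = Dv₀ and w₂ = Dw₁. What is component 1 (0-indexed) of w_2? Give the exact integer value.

w1 = Dv₀ = (12, 3, 9)
w2 = Dw1 = (117, -6, 123)
The requested component of w2 is -6.

-6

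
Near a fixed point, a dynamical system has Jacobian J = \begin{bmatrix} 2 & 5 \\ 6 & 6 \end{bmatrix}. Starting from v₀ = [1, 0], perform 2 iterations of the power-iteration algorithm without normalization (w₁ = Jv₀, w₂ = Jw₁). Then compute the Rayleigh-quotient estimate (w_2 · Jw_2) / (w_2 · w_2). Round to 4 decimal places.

λ ≈ 9.8520

w1 = Jv₀ = (2·1 + 5·0; 6·1 + 6·0) = (2, 6)
w2 = Jw1 = (2·2 + 5·6; 6·2 + 6·6) = (34, 48)
Jw2 = (308, 492)
w2·Jw2 = 34·308 + 48·492 = 34088; w2·w2 = 34·34 + 48·48 = 3460
λ ≈ 34088/3460 = 9.8520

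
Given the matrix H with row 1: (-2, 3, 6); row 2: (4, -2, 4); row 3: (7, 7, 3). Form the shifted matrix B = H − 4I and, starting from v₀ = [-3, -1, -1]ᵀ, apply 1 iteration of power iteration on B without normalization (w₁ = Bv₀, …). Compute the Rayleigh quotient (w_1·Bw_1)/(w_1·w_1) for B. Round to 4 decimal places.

B = H − 4I has rows (-6, 3, 6); (4, -6, 4); (7, 7, -1)
w1 = Bv₀ = ((-6)·(-3) + 3·(-1) + 6·(-1); 4·(-3) + (-6)·(-1) + 4·(-1); 7·(-3) + 7·(-1) + (-1)·(-1)) = (9, -10, -27)
Bw1 = (-246, -12, 20)
w1·Bw1 = -2634; w1·w1 = 910; μ ≈ -2634/910 = -2.8945

μ ≈ -2.8945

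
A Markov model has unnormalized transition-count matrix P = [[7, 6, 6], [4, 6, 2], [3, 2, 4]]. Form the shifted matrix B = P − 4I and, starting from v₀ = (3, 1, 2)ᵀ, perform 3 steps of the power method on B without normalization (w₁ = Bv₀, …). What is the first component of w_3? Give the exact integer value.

B = P − 4I has rows (3, 6, 6); (4, 2, 2); (3, 2, 0)
w1 = Bv₀ = (3·3 + 6·1 + 6·2; 4·3 + 2·1 + 2·2; 3·3 + 2·1 + 0·2) = (27, 18, 11)
w2 = Bw1 = (3·27 + 6·18 + 6·11; 4·27 + 2·18 + 2·11; 3·27 + 2·18 + 0·11) = (255, 166, 117)
w3 = Bw2 = (2463, 1586, 1097)
Requested component of w3: 2463

2463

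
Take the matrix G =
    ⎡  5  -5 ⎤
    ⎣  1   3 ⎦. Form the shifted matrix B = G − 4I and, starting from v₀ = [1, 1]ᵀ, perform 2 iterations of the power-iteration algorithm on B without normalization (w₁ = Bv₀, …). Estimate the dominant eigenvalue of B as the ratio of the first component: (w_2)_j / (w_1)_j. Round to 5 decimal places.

B = G − 4I has rows (1, -5); (1, -1)
w1 = Bv₀ = (1·1 + (-5)·1; 1·1 + (-1)·1) = (-4, 0)
w2 = Bw1 = (1·(-4) + (-5)·0; 1·(-4) + (-1)·0) = (-4, -4)
Ratio: -4/-4 = 1.00000

μ ≈ 1.00000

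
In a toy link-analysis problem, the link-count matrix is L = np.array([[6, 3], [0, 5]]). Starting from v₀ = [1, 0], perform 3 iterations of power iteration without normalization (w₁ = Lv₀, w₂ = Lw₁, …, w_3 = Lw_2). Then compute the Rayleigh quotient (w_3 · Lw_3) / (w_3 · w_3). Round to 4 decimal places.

6.0000

w1 = Lv₀ = (6, 0)
w2 = Lw1 = (36, 0)
w3 = Lw2 = (216, 0)
Lw3 = (1296, 0)
w3·Lw3 = 216·1296 + 0·0 = 279936; w3·w3 = 216·216 + 0·0 = 46656
λ ≈ 279936/46656 = 6.0000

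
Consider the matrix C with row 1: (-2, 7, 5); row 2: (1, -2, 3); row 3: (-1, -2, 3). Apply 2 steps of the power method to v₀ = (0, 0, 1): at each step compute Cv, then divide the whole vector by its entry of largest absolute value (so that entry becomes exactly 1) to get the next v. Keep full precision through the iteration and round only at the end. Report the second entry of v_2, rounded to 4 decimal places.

Cv0 = (5.00000, 3.00000, 3.00000); divide by 5.00000 → v1 = (1.00000, 0.60000, 0.60000)
Cv1 = (5.20000, 1.60000, -0.40000); divide by 5.20000 → v2 = (1.00000, 0.30769, -0.07692)
Requested entry of v2: 8/26 = 0.3077

0.3077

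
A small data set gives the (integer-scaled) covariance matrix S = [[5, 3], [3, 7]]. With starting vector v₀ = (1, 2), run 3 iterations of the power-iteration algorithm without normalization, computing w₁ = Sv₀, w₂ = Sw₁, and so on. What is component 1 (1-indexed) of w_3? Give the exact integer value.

986

w1 = Sv₀ = (11, 17)
w2 = Sw1 = (106, 152)
w3 = Sw2 = (986, 1382)
The requested component of w3 is 986.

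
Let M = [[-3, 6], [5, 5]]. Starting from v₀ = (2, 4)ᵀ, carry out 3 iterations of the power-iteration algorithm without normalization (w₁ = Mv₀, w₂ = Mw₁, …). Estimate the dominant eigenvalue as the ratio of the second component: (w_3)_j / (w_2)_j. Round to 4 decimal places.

w1 = Mv₀ = ((-3)·2 + 6·4; 5·2 + 5·4) = (18, 30)
w2 = Mw1 = ((-3)·18 + 6·30; 5·18 + 5·30) = (126, 240)
w3 = Mw2 = (1062, 1830)
Ratio at component: 1830 / 240 = 7.6250

7.6250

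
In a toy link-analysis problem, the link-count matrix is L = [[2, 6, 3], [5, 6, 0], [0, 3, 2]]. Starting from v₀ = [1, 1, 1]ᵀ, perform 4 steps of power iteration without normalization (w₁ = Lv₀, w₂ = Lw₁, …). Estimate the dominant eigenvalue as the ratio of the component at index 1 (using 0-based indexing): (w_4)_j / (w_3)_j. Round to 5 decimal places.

w1 = Lv₀ = (2·1 + 6·1 + 3·1; 5·1 + 6·1 + 0·1; 0·1 + 3·1 + 2·1) = (11, 11, 5)
w2 = Lw1 = (2·11 + 6·11 + 3·5; 5·11 + 6·11 + 0·5; 0·11 + 3·11 + 2·5) = (103, 121, 43)
w3 = Lw2 = (1061, 1241, 449)
w4 = Lw3 = (10915, 12751, 4621)
Ratio at component: 12751 / 1241 = 10.27478

λ ≈ 10.27478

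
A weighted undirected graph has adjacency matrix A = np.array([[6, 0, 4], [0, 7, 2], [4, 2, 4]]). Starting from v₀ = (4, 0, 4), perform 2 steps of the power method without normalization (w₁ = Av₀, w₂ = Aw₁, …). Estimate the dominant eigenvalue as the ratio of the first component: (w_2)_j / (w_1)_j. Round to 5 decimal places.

λ ≈ 9.20000

w1 = Av₀ = (40, 8, 32)
w2 = Aw1 = (368, 120, 304)
Ratio at component: 368 / 40 = 9.20000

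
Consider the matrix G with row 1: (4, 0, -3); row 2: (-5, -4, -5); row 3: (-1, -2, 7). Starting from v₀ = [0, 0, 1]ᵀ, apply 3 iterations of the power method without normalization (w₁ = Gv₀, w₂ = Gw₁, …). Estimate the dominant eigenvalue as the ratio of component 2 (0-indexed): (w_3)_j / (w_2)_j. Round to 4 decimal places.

w1 = Gv₀ = (4·0 + 0·0 + (-3)·1; (-5)·0 + (-4)·0 + (-5)·1; (-1)·0 + (-2)·0 + 7·1) = (-3, -5, 7)
w2 = Gw1 = (4·(-3) + 0·(-5) + (-3)·7; (-5)·(-3) + (-4)·(-5) + (-5)·7; (-1)·(-3) + (-2)·(-5) + 7·7) = (-33, 0, 62)
w3 = Gw2 = (-318, -145, 467)
Ratio at component: 467 / 62 = 7.5323

λ ≈ 7.5323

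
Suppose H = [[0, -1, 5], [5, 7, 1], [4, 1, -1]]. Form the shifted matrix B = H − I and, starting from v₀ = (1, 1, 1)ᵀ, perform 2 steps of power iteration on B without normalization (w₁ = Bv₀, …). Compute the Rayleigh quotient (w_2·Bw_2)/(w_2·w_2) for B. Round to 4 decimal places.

6.0769

B = H − I has rows (-1, -1, 5); (5, 6, 1); (4, 1, -2)
w1 = Bv₀ = (3, 12, 3)
w2 = Bw1 = (0, 90, 18)
Bw2 = (0, 558, 54)
w2·Bw2 = 51192; w2·w2 = 8424; μ ≈ 51192/8424 = 6.0769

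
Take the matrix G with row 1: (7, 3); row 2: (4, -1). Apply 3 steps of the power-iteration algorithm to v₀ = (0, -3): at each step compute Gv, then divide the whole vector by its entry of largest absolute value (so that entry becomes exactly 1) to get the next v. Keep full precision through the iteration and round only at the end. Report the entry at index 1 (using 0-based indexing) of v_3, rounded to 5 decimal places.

0.35758

Gv0 = (-9.000000, 3.000000); divide by -9.000000 → v1 = (1.000000, -0.333333)
Gv1 = (6.000000, 4.333333); divide by 6.000000 → v2 = (1.000000, 0.722222)
Gv2 = (9.166667, 3.277778); divide by 9.166667 → v3 = (1.000000, 0.357576)
Requested entry of v3: -177/-495 = 0.35758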